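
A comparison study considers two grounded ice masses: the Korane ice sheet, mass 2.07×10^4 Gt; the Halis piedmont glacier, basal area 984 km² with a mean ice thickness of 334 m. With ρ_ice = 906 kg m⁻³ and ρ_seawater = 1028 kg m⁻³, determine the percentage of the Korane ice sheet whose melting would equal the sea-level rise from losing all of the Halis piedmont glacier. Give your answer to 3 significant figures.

≈ 1.44 %

Equal sea-level rise means equal mass of meltwater, i.e. equal mass of ice lost.
Ice mass of Halis: 2.978×10^14 kg; ice mass of Korane: 2.070×10^16 kg.
Fraction required = 2.978×10^14 / 2.070×10^16 = 0.0144 → 1.44 %.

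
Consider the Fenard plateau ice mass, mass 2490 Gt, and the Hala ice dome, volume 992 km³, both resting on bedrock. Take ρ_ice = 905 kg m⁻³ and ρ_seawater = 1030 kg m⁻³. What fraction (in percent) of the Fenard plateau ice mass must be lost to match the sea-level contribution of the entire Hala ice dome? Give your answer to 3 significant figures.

Equal sea-level rise means equal mass of meltwater, i.e. equal mass of ice lost.
Ice mass of Hala: 8.978×10^14 kg; ice mass of Fenard: 2.490×10^15 kg.
Fraction required = 8.978×10^14 / 2.490×10^15 = 0.361 → 36.1 %.

≈ 36.1 %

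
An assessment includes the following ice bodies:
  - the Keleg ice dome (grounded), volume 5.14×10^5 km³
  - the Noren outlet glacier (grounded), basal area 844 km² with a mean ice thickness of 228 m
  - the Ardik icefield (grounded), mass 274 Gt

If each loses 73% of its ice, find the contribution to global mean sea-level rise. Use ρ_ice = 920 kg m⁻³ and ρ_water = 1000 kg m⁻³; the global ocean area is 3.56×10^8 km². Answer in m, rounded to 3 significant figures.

≈ 0.971 m

Keleg: 0.73 × 5.14×10^5 km³ × (920/1000) = 3.452×10^5 km³ of water.
Noren: ice volume = 844 km² × 228 m = 192.4 km³; 0.73 × 192.4 × (920/1000) = 129.2 km³ of water.
Ardik: 0.73 × 274 Gt = 2.000×10^14 kg; dividing by ρ_w = 1000 kg m⁻³ gives 2.000×10^11 m³ of water.
Total added water ≈ 3.455×10^14 m³ over 3.56×10^14 m² → Δh = 0.971 m.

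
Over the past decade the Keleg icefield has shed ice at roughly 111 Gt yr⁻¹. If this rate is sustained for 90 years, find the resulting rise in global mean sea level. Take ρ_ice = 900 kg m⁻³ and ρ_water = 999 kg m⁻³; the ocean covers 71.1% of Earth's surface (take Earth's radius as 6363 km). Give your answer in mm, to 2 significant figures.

Total mass lost = 111 Gt/yr × 90 yr = 9990 Gt = 9.990×10^15 kg.
ρ_w = 999 kg m⁻³, so water volume = 9.990×10^15 / 999 = 1.000×10^13 m³.
Δh = 1.000×10^13 / 3.62×10^14 = 0.0276 m = 28 mm.

≈ 28 mm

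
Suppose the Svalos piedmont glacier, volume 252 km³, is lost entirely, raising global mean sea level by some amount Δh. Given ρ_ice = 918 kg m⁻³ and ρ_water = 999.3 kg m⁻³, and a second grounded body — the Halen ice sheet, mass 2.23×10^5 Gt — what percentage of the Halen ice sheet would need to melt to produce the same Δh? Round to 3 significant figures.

Equal sea-level rise means equal mass of meltwater, i.e. equal mass of ice lost.
Ice mass of Svalos: 2.313×10^14 kg; ice mass of Halen: 2.230×10^17 kg.
Fraction required = 2.313×10^14 / 2.230×10^17 = 1.04×10^-3 → 0.104 %.

≈ 0.104 %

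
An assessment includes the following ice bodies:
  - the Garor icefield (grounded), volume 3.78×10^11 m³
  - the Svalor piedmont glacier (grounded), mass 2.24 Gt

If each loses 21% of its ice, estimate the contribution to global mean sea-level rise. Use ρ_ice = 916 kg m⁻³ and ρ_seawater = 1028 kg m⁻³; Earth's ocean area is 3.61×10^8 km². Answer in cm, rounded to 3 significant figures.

Garor: 0.21 × 3.78×10^11 m³ × (916/1028) = 7.073×10^10 m³ of water.
Svalor: 0.21 × 2.24 Gt = 4.704×10^11 kg; dividing by ρ_w = 1028 kg m⁻³ gives 4.576×10^8 m³ of water.
Total added water ≈ 7.119×10^10 m³ over 3.61×10^14 m² → Δh = 1.97×10^-4 m = 0.0197 cm.

≈ 0.0197 cm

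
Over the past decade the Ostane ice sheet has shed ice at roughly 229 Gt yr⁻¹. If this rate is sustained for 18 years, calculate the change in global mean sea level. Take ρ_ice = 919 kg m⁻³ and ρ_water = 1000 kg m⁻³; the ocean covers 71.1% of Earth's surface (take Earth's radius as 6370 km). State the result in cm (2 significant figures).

≈ 1.1 cm

Total mass lost = 229 Gt/yr × 18 yr = 4122 Gt = 4.122×10^15 kg.
ρ_w = 1000 kg m⁻³, so water volume = 4.122×10^15 / 1000 = 4.122×10^12 m³.
Δh = 4.122×10^12 / 3.63×10^14 = 0.0114 m = 1.1 cm.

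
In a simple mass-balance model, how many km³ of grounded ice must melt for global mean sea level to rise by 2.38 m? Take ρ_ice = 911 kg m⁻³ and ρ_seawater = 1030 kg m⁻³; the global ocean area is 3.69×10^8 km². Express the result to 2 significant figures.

≈ 9.9×10^5 km³

Required water volume = Δh × A = 2.38 m × 3.69×10^14 m² = 8.782×10^14 m³ = 8.782×10^5 km³.
Ice volume = water volume × ρ_w/ρ_ice = 8.782×10^5 × 1030/911 = 9.9×10^5 km³.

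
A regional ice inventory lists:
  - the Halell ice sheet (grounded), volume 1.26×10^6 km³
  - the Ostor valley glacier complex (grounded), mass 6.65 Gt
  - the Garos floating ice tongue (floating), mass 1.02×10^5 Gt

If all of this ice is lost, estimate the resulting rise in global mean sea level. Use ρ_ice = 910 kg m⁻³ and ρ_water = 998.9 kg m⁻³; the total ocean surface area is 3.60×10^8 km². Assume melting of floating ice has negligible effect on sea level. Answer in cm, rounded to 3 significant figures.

≈ 319 cm

Halell: 1.26×10^6 km³ × (910/998.9) = 1.148×10^6 km³ of water.
Ostor: 6.65 Gt = 6.650×10^12 kg; dividing by ρ_w = 998.9 kg m⁻³ gives 6.657×10^9 m³ of water.
The Garos floating ice tongue is floating and already displaces its own weight of water, so its melt adds essentially nothing to sea level.
Total added water ≈ 1.148×10^15 m³ over 3.60×10^14 m² → Δh = 3.19 m = 319 cm.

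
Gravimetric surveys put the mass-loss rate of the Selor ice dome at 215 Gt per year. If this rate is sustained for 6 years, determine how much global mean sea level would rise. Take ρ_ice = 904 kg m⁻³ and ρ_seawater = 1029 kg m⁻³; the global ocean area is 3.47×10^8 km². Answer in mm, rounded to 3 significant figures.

Total mass lost = 215 Gt/yr × 6 yr = 1290 Gt = 1.290×10^15 kg.
ρ_w = 1029 kg m⁻³, so water volume = 1.290×10^15 / 1029 = 1.254×10^12 m³.
Δh = 1.254×10^12 / 3.47×10^14 = 3.61×10^-3 m = 3.61 mm.

≈ 3.61 mm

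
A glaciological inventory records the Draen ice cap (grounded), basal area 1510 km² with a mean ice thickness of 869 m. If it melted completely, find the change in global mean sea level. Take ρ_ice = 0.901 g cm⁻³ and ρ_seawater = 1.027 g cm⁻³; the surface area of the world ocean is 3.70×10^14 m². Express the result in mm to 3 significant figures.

≈ 3.11 mm

Draen: ice volume = 1510 km² × 869 m = 1312 km³; 1312 × (901/1027) = 1151 km³ of water.
Spread over 3.70×10^14 m² of ocean, Δh = 1.151×10^12 / 3.70×10^14 = 3.11×10^-3 m = 3.11 mm.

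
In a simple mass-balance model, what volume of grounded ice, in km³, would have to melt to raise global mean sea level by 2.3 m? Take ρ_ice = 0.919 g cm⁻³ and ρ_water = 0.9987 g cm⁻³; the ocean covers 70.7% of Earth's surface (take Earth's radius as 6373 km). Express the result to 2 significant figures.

≈ 9.0×10^5 km³

Required water volume = Δh × A = 2.3 m × 3.61×10^14 m² = 8.299×10^14 m³ = 8.299×10^5 km³.
Ice volume = water volume × ρ_w/ρ_ice = 8.299×10^5 × 998.7/919 = 9.0×10^5 km³.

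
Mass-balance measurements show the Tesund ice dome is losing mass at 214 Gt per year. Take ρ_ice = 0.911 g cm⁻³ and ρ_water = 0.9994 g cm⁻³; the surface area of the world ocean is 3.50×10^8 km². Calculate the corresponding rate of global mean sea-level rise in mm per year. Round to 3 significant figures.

≈ 0.612 mm/yr

ρ_w = 0.9994 g cm⁻³ = 999.4 kg m⁻³. Annual water volume added = 214 Gt / ρ_w = 2.140×10^14 kg / 999.4 kg m⁻³ = 2.141×10^11 m³.
Δh per year = 2.141×10^11 / 3.50×10^14 = 6.12×10^-4 m = 0.612 mm.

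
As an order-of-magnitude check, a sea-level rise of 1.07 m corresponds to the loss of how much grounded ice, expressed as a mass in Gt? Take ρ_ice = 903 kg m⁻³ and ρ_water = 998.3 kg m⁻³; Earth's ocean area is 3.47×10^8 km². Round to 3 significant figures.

≈ 3.71×10^5 Gt

Required water volume = Δh × A = 1.07 m × 3.47×10^14 m² = 3.713×10^14 m³.
ρ_w = 998.3 kg m⁻³, so the mass of water = 3.713×10^14 m³ × 998.3 kg m⁻³ = 3.707×10^17 kg = 3.71×10^5 Gt (and the same mass of ice, by conservation).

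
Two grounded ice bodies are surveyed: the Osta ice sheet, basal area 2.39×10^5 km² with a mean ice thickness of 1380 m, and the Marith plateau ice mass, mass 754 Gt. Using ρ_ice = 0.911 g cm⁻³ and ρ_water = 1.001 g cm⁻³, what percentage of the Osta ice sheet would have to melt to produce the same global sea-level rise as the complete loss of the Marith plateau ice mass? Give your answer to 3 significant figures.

≈ 0.251 %

Equal sea-level rise means equal mass of meltwater, i.e. equal mass of ice lost.
Ice mass of Marith: 7.540×10^14 kg; ice mass of Osta: 3.005×10^17 kg.
Fraction required = 7.540×10^14 / 3.005×10^17 = 2.51×10^-3 → 0.251 %.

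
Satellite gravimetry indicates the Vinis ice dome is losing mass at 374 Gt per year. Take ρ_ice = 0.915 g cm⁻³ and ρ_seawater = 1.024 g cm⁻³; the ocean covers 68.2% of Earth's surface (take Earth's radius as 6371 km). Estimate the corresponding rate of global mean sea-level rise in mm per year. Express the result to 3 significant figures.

≈ 1.05 mm/yr

ρ_w = 1.024 g cm⁻³ = 1024 kg m⁻³. Annual water volume added = 374 Gt / ρ_w = 3.740×10^14 kg / 1024 kg m⁻³ = 3.652×10^11 m³.
Δh per year = 3.652×10^11 / 3.48×10^14 = 1.05×10^-3 m = 1.05 mm.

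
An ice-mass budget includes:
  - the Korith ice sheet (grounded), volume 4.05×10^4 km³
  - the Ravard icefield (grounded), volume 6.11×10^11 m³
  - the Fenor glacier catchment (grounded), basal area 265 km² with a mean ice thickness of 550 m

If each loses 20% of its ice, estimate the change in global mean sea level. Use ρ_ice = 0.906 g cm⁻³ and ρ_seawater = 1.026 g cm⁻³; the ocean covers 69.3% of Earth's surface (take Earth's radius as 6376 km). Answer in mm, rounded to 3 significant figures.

≈ 20.6 mm

Korith: 0.2 × 4.05×10^4 km³ × (906/1026) = 7153 km³ of water.
Ravard: 0.2 × 6.11×10^11 m³ × (906/1026) = 1.079×10^11 m³ of water.
Fenor: ice volume = 265 km² × 550 m = 145.8 km³; 0.2 × 145.8 × (906/1026) = 25.74 km³ of water.
Total added water ≈ 7.286×10^12 m³ over 3.54×10^14 m² → Δh = 0.0206 m = 20.6 mm.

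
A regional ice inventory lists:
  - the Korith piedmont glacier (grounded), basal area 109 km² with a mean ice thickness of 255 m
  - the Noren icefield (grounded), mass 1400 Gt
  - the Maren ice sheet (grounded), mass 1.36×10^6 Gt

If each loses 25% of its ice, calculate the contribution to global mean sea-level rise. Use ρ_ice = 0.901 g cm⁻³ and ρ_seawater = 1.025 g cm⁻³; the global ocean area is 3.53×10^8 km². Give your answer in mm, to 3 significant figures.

Korith: ice volume = 109 km² × 255 m = 27.80 km³; 0.25 × 27.80 × (901/1025) = 6.108 km³ of water.
Noren: 0.25 × 1400 Gt = 3.500×10^14 kg; dividing by ρ_w = 1.025 g cm⁻³ = 1025 kg m⁻³ gives 3.415×10^11 m³ of water.
Maren: 0.25 × 1.36×10^6 Gt = 3.400×10^17 kg; dividing by ρ_w = 1025 kg m⁻³ gives 3.317×10^14 m³ of water.
Total added water ≈ 3.321×10^14 m³ over 3.53×10^14 m² → Δh = 0.941 m = 941 mm.

≈ 941 mm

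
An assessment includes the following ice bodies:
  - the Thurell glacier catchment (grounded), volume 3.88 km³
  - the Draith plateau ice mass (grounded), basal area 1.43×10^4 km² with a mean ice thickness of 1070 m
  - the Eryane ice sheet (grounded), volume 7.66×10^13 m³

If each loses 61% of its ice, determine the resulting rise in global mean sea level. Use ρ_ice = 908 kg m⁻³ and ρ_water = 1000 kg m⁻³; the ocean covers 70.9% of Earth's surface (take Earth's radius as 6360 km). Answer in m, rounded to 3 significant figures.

Thurell: 0.61 × 3.88 km³ × (908/1000) = 2.149 km³ of water.
Draith: ice volume = 1.43×10^4 km² × 1070 m = 1.530×10^4 km³; 0.61 × 1.530×10^4 × (908/1000) = 8475 km³ of water.
Eryane: 0.61 × 7.66×10^13 m³ × (908/1000) = 4.243×10^13 m³ of water.
Total added water ≈ 5.090×10^13 m³ over 3.60×10^14 m² → Δh = 0.141 m.

≈ 0.141 m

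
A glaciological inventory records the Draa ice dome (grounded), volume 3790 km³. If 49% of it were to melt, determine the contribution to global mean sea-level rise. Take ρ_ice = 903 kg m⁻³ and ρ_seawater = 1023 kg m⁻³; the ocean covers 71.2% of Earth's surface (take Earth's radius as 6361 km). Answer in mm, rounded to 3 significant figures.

Draa: 0.49 × 3790 km³ × (903/1023) = 1639 km³ of water.
Spread over 3.62×10^14 m² of ocean, Δh = 1.639×10^12 / 3.62×10^14 = 4.53×10^-3 m = 4.53 mm.

≈ 4.53 mm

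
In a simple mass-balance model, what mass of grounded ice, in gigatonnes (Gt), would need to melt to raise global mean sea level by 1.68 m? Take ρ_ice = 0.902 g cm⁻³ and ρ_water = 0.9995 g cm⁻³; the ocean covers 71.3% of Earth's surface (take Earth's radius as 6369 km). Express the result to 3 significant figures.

≈ 6.10×10^5 Gt

Required water volume = Δh × A = 1.68 m × 3.63×10^14 m² = 6.106×10^14 m³.
ρ_w = 0.9995 g cm⁻³ = 999.5 kg m⁻³, so the mass of water = 6.106×10^14 m³ × 999.5 kg m⁻³ = 6.103×10^17 kg = 6.10×10^5 Gt (and the same mass of ice, by conservation).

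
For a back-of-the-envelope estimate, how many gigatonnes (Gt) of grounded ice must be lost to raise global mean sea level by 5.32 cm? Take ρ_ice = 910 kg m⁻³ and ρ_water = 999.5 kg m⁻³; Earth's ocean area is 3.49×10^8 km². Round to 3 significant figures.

Required water volume = Δh × A = 0.0532 m × 3.49×10^14 m² = 1.857×10^13 m³.
ρ_w = 999.5 kg m⁻³, so the mass of water = 1.857×10^13 m³ × 999.5 kg m⁻³ = 1.856×10^16 kg = 1.86×10^4 Gt (and the same mass of ice, by conservation).

≈ 1.86×10^4 Gt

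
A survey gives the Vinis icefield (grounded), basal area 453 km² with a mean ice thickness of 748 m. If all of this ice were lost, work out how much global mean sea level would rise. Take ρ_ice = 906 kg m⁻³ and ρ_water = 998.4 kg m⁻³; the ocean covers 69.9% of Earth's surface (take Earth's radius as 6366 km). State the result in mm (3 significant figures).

Vinis: ice volume = 453 km² × 748 m = 338.8 km³; 338.8 × (906/998.4) = 307.5 km³ of water.
Spread over 3.56×10^14 m² of ocean, Δh = 3.075×10^11 / 3.56×10^14 = 8.64×10^-4 m = 0.864 mm.

≈ 0.864 mm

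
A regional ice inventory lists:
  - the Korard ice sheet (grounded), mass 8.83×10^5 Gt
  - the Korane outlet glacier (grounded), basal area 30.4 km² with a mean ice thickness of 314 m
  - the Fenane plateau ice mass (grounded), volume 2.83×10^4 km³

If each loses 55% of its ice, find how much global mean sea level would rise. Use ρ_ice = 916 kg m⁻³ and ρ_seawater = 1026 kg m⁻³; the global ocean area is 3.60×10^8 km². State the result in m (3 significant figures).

≈ 1.35 m

Korard: 0.55 × 8.83×10^5 Gt = 4.857×10^17 kg; dividing by ρ_w = 1026 kg m⁻³ gives 4.733×10^14 m³ of water.
Korane: ice volume = 30.4 km² × 314 m = 9.546 km³; 0.55 × 9.546 × (916/1026) = 4.687 km³ of water.
Fenane: 0.55 × 2.83×10^4 km³ × (916/1026) = 1.390×10^4 km³ of water.
Total added water ≈ 4.872×10^14 m³ over 3.60×10^14 m² → Δh = 1.35 m.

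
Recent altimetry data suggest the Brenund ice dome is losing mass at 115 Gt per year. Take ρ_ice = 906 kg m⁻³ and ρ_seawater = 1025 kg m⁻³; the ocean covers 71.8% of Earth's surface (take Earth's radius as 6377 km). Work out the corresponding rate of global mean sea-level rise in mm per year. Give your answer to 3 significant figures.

ρ_w = 1025 kg m⁻³. Annual water volume added = 115 Gt / ρ_w = 1.150×10^14 kg / 1025 kg m⁻³ = 1.122×10^11 m³.
Δh per year = 1.122×10^11 / 3.67×10^14 = 3.06×10^-4 m = 0.306 mm.

≈ 0.306 mm/yr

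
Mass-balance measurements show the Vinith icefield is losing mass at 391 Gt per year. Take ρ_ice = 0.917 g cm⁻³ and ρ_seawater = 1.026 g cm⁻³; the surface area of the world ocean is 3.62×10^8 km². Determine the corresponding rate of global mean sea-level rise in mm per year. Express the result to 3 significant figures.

≈ 1.05 mm/yr

ρ_w = 1.026 g cm⁻³ = 1026 kg m⁻³. Annual water volume added = 391 Gt / ρ_w = 3.910×10^14 kg / 1026 kg m⁻³ = 3.811×10^11 m³.
Δh per year = 3.811×10^11 / 3.62×10^14 = 1.05×10^-3 m = 1.05 mm.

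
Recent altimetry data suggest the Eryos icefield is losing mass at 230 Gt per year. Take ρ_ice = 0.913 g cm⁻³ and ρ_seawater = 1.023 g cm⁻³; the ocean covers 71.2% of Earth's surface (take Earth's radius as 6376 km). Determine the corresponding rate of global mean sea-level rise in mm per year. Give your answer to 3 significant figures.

≈ 0.618 mm/yr

ρ_w = 1.023 g cm⁻³ = 1023 kg m⁻³. Annual water volume added = 230 Gt / ρ_w = 2.300×10^14 kg / 1023 kg m⁻³ = 2.248×10^11 m³.
Δh per year = 2.248×10^11 / 3.64×10^14 = 6.18×10^-4 m = 0.618 mm.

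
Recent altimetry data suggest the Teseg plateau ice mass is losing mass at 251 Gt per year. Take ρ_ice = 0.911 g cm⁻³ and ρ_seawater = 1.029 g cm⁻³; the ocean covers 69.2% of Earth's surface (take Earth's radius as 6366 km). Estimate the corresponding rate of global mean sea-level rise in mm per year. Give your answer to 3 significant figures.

ρ_w = 1.029 g cm⁻³ = 1029 kg m⁻³. Annual water volume added = 251 Gt / ρ_w = 2.510×10^14 kg / 1029 kg m⁻³ = 2.439×10^11 m³.
Δh per year = 2.439×10^11 / 3.52×10^14 = 6.92×10^-4 m = 0.692 mm.

≈ 0.692 mm/yr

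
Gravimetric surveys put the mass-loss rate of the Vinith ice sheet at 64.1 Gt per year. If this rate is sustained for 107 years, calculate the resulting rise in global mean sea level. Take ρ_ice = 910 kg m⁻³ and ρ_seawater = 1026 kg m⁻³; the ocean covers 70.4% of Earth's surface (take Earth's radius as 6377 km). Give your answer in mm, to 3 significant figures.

≈ 18.6 mm

Total mass lost = 64.1 Gt/yr × 107 yr = 6859 Gt = 6.859×10^15 kg.
ρ_w = 1026 kg m⁻³, so water volume = 6.859×10^15 / 1026 = 6.685×10^12 m³.
Δh = 6.685×10^12 / 3.60×10^14 = 0.0186 m = 18.6 mm.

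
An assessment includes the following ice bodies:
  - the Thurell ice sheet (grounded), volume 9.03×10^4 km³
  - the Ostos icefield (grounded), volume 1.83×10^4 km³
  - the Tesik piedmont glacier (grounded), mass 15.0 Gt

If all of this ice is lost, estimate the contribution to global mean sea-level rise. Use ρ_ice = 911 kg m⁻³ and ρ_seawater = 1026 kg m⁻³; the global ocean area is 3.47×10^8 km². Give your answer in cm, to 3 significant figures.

Thurell: 9.03×10^4 km³ × (911/1026) = 8.018×10^4 km³ of water.
Ostos: 1.83×10^4 km³ × (911/1026) = 1.625×10^4 km³ of water.
Tesik: 15.0 Gt = 1.500×10^13 kg; dividing by ρ_w = 1026 kg m⁻³ gives 1.462×10^10 m³ of water.
Total added water ≈ 9.644×10^13 m³ over 3.47×10^14 m² → Δh = 0.278 m = 27.8 cm.

≈ 27.8 cm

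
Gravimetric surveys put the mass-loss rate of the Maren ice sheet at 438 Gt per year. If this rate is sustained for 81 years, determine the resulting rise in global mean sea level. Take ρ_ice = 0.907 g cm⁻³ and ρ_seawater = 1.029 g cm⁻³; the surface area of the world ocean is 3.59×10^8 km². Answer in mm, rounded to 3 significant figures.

≈ 96.0 mm

Total mass lost = 438 Gt/yr × 81 yr = 3.548×10^4 Gt = 3.548×10^16 kg.
ρ_w = 1.029 g cm⁻³ = 1029 kg m⁻³, so water volume = 3.548×10^16 / 1029 = 3.448×10^13 m³.
Δh = 3.448×10^13 / 3.59×10^14 = 0.0960 m = 96.0 mm.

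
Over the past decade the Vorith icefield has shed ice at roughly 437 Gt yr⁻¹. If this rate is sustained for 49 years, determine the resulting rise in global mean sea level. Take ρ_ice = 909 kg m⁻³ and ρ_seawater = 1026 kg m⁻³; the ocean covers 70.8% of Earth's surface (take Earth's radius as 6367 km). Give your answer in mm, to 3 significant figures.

≈ 57.9 mm

Total mass lost = 437 Gt/yr × 49 yr = 2.141×10^4 Gt = 2.141×10^16 kg.
ρ_w = 1026 kg m⁻³, so water volume = 2.141×10^16 / 1026 = 2.087×10^13 m³.
Δh = 2.087×10^13 / 3.61×10^14 = 0.0579 m = 57.9 mm.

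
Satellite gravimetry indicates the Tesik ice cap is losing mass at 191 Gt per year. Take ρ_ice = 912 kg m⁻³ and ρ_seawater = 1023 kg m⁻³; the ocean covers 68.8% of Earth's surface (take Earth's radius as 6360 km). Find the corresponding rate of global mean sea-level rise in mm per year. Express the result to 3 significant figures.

≈ 0.534 mm/yr

ρ_w = 1023 kg m⁻³. Annual water volume added = 191 Gt / ρ_w = 1.910×10^14 kg / 1023 kg m⁻³ = 1.867×10^11 m³.
Δh per year = 1.867×10^11 / 3.50×10^14 = 5.34×10^-4 m = 0.534 mm.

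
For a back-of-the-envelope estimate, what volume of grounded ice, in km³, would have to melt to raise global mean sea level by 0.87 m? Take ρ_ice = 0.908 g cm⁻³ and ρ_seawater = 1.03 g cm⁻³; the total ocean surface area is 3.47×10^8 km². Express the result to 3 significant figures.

Required water volume = Δh × A = 0.87 m × 3.47×10^14 m² = 3.019×10^14 m³ = 3.019×10^5 km³.
Ice volume = water volume × ρ_w/ρ_ice = 3.019×10^5 × 1030/908 = 3.42×10^5 km³.

≈ 3.42×10^5 km³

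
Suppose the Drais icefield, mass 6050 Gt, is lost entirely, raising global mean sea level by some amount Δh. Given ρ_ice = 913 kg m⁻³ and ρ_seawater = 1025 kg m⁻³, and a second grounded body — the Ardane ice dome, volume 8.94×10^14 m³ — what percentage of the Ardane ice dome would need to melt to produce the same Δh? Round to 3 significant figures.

≈ 0.741 %

Equal sea-level rise means equal mass of meltwater, i.e. equal mass of ice lost.
Ice mass of Drais: 6.050×10^15 kg; ice mass of Ardane: 8.162×10^17 kg.
Fraction required = 6.050×10^15 / 8.162×10^17 = 7.41×10^-3 → 0.741 %.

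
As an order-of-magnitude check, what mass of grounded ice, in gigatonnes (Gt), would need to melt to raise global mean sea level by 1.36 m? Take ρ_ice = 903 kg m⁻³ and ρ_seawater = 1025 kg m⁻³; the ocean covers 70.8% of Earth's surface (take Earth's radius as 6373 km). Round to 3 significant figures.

Required water volume = Δh × A = 1.36 m × 3.61×10^14 m² = 4.914×10^14 m³.
ρ_w = 1025 kg m⁻³, so the mass of water = 4.914×10^14 m³ × 1025 kg m⁻³ = 5.037×10^17 kg = 5.04×10^5 Gt (and the same mass of ice, by conservation).

≈ 5.04×10^5 Gt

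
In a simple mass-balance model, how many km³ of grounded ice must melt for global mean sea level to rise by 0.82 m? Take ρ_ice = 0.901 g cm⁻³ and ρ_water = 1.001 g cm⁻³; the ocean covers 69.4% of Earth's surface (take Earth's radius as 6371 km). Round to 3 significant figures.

≈ 3.22×10^5 km³

Required water volume = Δh × A = 0.82 m × 3.54×10^14 m² = 2.903×10^14 m³ = 2.903×10^5 km³.
Ice volume = water volume × ρ_w/ρ_ice = 2.903×10^5 × 1001/901 = 3.22×10^5 km³.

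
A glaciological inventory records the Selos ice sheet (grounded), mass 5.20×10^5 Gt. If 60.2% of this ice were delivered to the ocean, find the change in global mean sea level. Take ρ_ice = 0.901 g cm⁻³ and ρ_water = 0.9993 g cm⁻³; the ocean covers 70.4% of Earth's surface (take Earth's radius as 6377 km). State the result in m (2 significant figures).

≈ 0.87 m

Selos: 0.602 × 5.20×10^5 Gt = 3.130×10^17 kg; dividing by ρ_w = 0.9993 g cm⁻³ = 999.3 kg m⁻³ gives 3.133×10^14 m³ of water.
Spread over 3.60×10^14 m² of ocean, Δh = 3.133×10^14 / 3.60×10^14 = 0.871 m.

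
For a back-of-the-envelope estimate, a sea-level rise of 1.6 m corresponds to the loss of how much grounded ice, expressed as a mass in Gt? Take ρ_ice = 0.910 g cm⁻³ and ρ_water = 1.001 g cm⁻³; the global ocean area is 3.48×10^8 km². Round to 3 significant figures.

≈ 5.57×10^5 Gt

Required water volume = Δh × A = 1.6 m × 3.48×10^14 m² = 5.568×10^14 m³.
ρ_w = 1.001 g cm⁻³ = 1001 kg m⁻³, so the mass of water = 5.568×10^14 m³ × 1001 kg m⁻³ = 5.574×10^17 kg = 5.57×10^5 Gt (and the same mass of ice, by conservation).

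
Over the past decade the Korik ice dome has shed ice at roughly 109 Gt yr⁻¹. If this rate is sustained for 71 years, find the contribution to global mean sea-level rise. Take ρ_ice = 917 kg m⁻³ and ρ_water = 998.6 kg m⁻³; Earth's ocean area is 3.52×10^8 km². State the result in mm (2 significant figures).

≈ 22 mm

Total mass lost = 109 Gt/yr × 71 yr = 7739 Gt = 7.739×10^15 kg.
ρ_w = 998.6 kg m⁻³, so water volume = 7.739×10^15 / 998.6 = 7.750×10^12 m³.
Δh = 7.750×10^12 / 3.52×10^14 = 0.0220 m = 22 mm.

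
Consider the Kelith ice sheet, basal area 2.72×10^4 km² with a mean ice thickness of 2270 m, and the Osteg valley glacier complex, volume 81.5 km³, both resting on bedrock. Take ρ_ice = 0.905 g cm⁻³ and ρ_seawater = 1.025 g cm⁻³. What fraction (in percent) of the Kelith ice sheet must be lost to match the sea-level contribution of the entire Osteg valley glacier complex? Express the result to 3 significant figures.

≈ 0.132 %

Equal sea-level rise means equal mass of meltwater, i.e. equal mass of ice lost.
Ice mass of Osteg: 7.376×10^13 kg; ice mass of Kelith: 5.588×10^16 kg.
Fraction required = 7.376×10^13 / 5.588×10^16 = 1.32×10^-3 → 0.132 %.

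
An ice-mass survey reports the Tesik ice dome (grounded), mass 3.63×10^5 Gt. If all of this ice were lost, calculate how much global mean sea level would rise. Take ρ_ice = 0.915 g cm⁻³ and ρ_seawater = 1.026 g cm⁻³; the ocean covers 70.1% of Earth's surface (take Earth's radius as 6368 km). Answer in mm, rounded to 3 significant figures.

≈ 990 mm

Tesik: 3.63×10^5 Gt = 3.630×10^17 kg; dividing by ρ_w = 1.026 g cm⁻³ = 1026 kg m⁻³ gives 3.538×10^14 m³ of water.
Spread over 3.57×10^14 m² of ocean, Δh = 3.538×10^14 / 3.57×10^14 = 0.990 m = 990 mm.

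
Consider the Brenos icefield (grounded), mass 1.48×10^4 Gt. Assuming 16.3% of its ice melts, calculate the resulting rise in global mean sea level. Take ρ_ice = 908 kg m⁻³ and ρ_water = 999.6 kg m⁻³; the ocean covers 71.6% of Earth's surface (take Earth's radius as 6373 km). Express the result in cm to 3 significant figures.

≈ 0.660 cm

Brenos: 0.163 × 1.48×10^4 Gt = 2.412×10^15 kg; dividing by ρ_w = 999.6 kg m⁻³ gives 2.413×10^12 m³ of water.
Spread over 3.65×10^14 m² of ocean, Δh = 2.413×10^12 / 3.65×10^14 = 6.60×10^-3 m = 0.660 cm.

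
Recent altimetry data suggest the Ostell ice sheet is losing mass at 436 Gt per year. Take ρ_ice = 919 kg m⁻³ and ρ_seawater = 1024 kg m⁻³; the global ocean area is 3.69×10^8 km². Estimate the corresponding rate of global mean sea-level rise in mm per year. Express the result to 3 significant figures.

≈ 1.15 mm/yr

ρ_w = 1024 kg m⁻³. Annual water volume added = 436 Gt / ρ_w = 4.360×10^14 kg / 1024 kg m⁻³ = 4.258×10^11 m³.
Δh per year = 4.258×10^11 / 3.69×10^14 = 1.15×10^-3 m = 1.15 mm.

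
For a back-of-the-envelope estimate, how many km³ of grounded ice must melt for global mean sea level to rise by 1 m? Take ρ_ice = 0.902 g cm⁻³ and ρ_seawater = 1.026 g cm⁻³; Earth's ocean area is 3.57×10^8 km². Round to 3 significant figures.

Required water volume = Δh × A = 1 m × 3.57×10^14 m² = 3.570×10^14 m³ = 3.570×10^5 km³.
Ice volume = water volume × ρ_w/ρ_ice = 3.570×10^5 × 1026/902 = 4.06×10^5 km³.

≈ 4.06×10^5 km³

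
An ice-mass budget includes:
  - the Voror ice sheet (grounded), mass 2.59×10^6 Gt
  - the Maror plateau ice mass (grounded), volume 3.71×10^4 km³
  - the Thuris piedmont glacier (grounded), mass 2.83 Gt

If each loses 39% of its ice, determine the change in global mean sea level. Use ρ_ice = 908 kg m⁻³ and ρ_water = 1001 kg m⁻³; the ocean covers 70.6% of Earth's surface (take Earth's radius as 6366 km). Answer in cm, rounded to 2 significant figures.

Voror: 0.39 × 2.59×10^6 Gt = 1.010×10^18 kg; dividing by ρ_w = 1001 kg m⁻³ gives 1.009×10^15 m³ of water.
Maror: 0.39 × 3.71×10^4 km³ × (908/1001) = 1.312×10^4 km³ of water.
Thuris: 0.39 × 2.83 Gt = 1.104×10^12 kg; dividing by ρ_w = 1001 kg m⁻³ gives 1.103×10^9 m³ of water.
Total added water ≈ 1.022×10^15 m³ over 3.60×10^14 m² → Δh = 2.84 m = 280 cm.

≈ 280 cm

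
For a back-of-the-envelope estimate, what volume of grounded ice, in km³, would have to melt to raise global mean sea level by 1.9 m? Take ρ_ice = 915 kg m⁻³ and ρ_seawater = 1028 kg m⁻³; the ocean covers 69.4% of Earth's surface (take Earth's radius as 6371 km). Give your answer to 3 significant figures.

Required water volume = Δh × A = 1.9 m × 3.54×10^14 m² = 6.726×10^14 m³ = 6.726×10^5 km³.
Ice volume = water volume × ρ_w/ρ_ice = 6.726×10^5 × 1028/915 = 7.56×10^5 km³.

≈ 7.56×10^5 km³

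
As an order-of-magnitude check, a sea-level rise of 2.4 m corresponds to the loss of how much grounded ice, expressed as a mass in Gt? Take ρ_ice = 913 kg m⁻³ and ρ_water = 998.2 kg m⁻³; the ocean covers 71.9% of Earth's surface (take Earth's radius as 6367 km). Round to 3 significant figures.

≈ 8.77×10^5 Gt

Required water volume = Δh × A = 2.4 m × 3.66×10^14 m² = 8.791×10^14 m³.
ρ_w = 998.2 kg m⁻³, so the mass of water = 8.791×10^14 m³ × 998.2 kg m⁻³ = 8.775×10^17 kg = 8.77×10^5 Gt (and the same mass of ice, by conservation).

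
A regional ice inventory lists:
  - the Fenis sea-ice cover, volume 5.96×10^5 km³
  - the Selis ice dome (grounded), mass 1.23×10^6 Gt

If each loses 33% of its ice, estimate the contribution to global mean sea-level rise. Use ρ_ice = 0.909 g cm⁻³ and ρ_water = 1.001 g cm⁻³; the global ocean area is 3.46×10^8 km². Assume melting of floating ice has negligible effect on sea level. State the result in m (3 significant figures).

The Fenis sea-ice cover is floating and already displaces its own weight of water, so its melt adds essentially nothing to sea level.
Selis: 0.33 × 1.23×10^6 Gt = 4.059×10^17 kg; dividing by ρ_w = 1.001 g cm⁻³ = 1001 kg m⁻³ gives 4.055×10^14 m³ of water.
Total added water ≈ 4.055×10^14 m³ over 3.46×10^14 m² → Δh = 1.17 m.

≈ 1.17 m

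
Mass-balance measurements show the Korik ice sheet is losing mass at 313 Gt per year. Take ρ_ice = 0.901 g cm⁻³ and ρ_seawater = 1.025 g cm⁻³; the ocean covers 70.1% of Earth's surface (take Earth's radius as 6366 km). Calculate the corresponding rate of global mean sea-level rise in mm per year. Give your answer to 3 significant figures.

≈ 0.855 mm/yr

ρ_w = 1.025 g cm⁻³ = 1025 kg m⁻³. Annual water volume added = 313 Gt / ρ_w = 3.130×10^14 kg / 1025 kg m⁻³ = 3.054×10^11 m³.
Δh per year = 3.054×10^11 / 3.57×10^14 = 8.55×10^-4 m = 0.855 mm.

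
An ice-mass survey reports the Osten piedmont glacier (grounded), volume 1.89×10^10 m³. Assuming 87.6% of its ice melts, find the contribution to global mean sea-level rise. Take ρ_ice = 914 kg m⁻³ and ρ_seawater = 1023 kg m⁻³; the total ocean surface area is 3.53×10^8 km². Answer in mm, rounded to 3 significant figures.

Osten: 0.876 × 1.89×10^10 m³ × (914/1023) = 1.479×10^10 m³ of water.
Spread over 3.53×10^14 m² of ocean, Δh = 1.479×10^10 / 3.53×10^14 = 4.19×10^-5 m = 0.0419 mm.

≈ 0.0419 mm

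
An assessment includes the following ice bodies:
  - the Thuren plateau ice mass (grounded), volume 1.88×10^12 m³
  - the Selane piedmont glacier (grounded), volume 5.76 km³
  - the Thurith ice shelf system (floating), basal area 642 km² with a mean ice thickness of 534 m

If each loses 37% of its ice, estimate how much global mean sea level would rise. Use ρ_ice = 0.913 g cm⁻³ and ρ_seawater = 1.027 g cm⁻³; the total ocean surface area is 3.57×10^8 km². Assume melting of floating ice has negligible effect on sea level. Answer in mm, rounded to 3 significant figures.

Thuren: 0.37 × 1.88×10^12 m³ × (913/1027) = 6.184×10^11 m³ of water.
Selane: 0.37 × 5.76 km³ × (913/1027) = 1.895 km³ of water.
The Thurith ice shelf system is floating and already displaces its own weight of water, so its melt adds essentially nothing to sea level.
Total added water ≈ 6.203×10^11 m³ over 3.57×10^14 m² → Δh = 1.74×10^-3 m = 1.74 mm.

≈ 1.74 mm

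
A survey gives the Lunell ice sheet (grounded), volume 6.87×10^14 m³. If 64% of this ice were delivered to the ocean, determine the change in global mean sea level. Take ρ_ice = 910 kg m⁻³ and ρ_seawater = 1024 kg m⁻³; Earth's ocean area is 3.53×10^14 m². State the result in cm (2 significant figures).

≈ 110 cm

Lunell: 0.64 × 6.87×10^14 m³ × (910/1024) = 3.907×10^14 m³ of water.
Spread over 3.53×10^14 m² of ocean, Δh = 3.907×10^14 / 3.53×10^14 = 1.11 m = 110 cm.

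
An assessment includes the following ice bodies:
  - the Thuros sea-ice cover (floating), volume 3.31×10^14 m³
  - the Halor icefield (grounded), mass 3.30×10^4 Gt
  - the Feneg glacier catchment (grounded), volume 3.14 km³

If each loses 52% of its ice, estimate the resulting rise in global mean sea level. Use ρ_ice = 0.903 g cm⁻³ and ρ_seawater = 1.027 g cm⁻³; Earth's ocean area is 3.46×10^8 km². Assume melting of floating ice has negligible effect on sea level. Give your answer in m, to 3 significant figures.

The Thuros sea-ice cover is floating and already displaces its own weight of water, so its melt adds essentially nothing to sea level.
Halor: 0.52 × 3.30×10^4 Gt = 1.716×10^16 kg; dividing by ρ_w = 1.027 g cm⁻³ = 1027 kg m⁻³ gives 1.671×10^13 m³ of water.
Feneg: 0.52 × 3.14 km³ × (903/1027) = 1.436 km³ of water.
Total added water ≈ 1.671×10^13 m³ over 3.46×10^14 m² → Δh = 0.0483 m.

≈ 0.0483 m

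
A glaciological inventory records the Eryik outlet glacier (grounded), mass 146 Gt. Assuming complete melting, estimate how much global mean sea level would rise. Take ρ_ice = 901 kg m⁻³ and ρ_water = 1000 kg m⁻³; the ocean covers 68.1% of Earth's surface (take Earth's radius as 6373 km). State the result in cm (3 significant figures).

Eryik: 146 Gt = 1.460×10^14 kg; dividing by ρ_w = 1000 kg m⁻³ gives 1.460×10^11 m³ of water.
Spread over 3.48×10^14 m² of ocean, Δh = 1.460×10^11 / 3.48×10^14 = 4.20×10^-4 m = 0.0420 cm.

≈ 0.0420 cm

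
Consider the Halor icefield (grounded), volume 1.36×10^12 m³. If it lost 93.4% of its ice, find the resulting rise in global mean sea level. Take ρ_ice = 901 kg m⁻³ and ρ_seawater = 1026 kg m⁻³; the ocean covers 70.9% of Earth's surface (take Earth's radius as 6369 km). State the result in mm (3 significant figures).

Halor: 0.934 × 1.36×10^12 m³ × (901/1026) = 1.115×10^12 m³ of water.
Spread over 3.61×10^14 m² of ocean, Δh = 1.115×10^12 / 3.61×10^14 = 3.09×10^-3 m = 3.09 mm.

≈ 3.09 mm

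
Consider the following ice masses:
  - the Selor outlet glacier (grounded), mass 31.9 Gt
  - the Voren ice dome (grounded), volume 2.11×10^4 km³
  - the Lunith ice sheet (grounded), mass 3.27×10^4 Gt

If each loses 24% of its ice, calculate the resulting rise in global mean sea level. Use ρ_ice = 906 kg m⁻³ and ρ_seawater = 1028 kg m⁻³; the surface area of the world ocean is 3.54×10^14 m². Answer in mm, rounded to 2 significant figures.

Selor: 0.24 × 31.9 Gt = 7.656×10^12 kg; dividing by ρ_w = 1028 kg m⁻³ gives 7.447×10^9 m³ of water.
Voren: 0.24 × 2.11×10^4 km³ × (906/1028) = 4463 km³ of water.
Lunith: 0.24 × 3.27×10^4 Gt = 7.848×10^15 kg; dividing by ρ_w = 1028 kg m⁻³ gives 7.634×10^12 m³ of water.
Total added water ≈ 1.210×10^13 m³ over 3.54×10^14 m² → Δh = 0.0342 m = 34 mm.

≈ 34 mm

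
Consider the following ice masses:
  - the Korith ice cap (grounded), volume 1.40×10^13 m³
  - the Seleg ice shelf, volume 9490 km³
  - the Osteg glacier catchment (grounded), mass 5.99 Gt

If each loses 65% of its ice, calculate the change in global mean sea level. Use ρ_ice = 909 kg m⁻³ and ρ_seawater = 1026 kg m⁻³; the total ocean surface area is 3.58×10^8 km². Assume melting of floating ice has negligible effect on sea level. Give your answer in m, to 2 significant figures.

≈ 0.023 m

Korith: 0.65 × 1.40×10^13 m³ × (909/1026) = 8.062×10^12 m³ of water.
The Seleg ice shelf is floating and already displaces its own weight of water, so its melt adds essentially nothing to sea level.
Osteg: 0.65 × 5.99 Gt = 3.894×10^12 kg; dividing by ρ_w = 1026 kg m⁻³ gives 3.795×10^9 m³ of water.
Total added water ≈ 8.066×10^12 m³ over 3.58×10^14 m² → Δh = 0.0225 m.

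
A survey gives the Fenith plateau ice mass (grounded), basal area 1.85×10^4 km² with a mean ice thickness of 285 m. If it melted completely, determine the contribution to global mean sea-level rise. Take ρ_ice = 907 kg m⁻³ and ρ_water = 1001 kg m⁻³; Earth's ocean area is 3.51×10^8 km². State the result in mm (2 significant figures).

Fenith: ice volume = 1.85×10^4 km² × 285 m = 5272 km³; 5272 × (907/1001) = 4777 km³ of water.
Spread over 3.51×10^14 m² of ocean, Δh = 4.777×10^12 / 3.51×10^14 = 0.0136 m = 14 mm.

≈ 14 mm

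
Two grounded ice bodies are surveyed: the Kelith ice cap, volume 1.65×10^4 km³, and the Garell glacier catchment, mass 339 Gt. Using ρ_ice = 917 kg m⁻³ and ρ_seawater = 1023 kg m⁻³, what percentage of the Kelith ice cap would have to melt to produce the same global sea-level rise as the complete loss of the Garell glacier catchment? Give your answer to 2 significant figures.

≈ 2.2 %

Equal sea-level rise means equal mass of meltwater, i.e. equal mass of ice lost.
Ice mass of Garell: 3.390×10^14 kg; ice mass of Kelith: 1.513×10^16 kg.
Fraction required = 3.390×10^14 / 1.513×10^16 = 0.0224 → 2.2 %.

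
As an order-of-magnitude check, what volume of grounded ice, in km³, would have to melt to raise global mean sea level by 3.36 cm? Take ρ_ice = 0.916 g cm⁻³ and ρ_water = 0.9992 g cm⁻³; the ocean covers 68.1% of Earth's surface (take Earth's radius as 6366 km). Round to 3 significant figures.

Required water volume = Δh × A = 0.0336 m × 3.47×10^14 m² = 1.165×10^13 m³ = 1.165×10^4 km³.
Ice volume = water volume × ρ_w/ρ_ice = 1.165×10^4 × 999.2/916 = 1.27×10^4 km³.

≈ 1.27×10^4 km³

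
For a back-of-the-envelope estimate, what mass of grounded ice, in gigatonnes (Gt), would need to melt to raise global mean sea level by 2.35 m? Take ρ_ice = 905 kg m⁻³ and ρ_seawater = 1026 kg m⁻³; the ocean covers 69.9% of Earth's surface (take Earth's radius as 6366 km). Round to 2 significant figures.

≈ 8.6×10^5 Gt

Required water volume = Δh × A = 2.35 m × 3.56×10^14 m² = 8.365×10^14 m³.
ρ_w = 1026 kg m⁻³, so the mass of water = 8.365×10^14 m³ × 1026 kg m⁻³ = 8.583×10^17 kg = 8.6×10^5 Gt (and the same mass of ice, by conservation).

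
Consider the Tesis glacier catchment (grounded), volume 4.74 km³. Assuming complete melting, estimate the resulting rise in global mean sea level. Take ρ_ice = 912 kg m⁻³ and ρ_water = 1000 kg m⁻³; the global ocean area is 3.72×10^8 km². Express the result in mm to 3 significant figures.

Tesis: 4.74 km³ × (912/1000) = 4.323 km³ of water.
Spread over 3.72×10^14 m² of ocean, Δh = 4.323×10^9 / 3.72×10^14 = 1.16×10^-5 m = 0.0116 mm.

≈ 0.0116 mm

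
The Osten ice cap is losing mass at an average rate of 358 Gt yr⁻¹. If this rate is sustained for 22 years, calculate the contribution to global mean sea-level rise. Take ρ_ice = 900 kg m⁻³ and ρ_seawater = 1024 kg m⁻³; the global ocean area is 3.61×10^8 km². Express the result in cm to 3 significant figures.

Total mass lost = 358 Gt/yr × 22 yr = 7876 Gt = 7.876×10^15 kg.
ρ_w = 1024 kg m⁻³, so water volume = 7.876×10^15 / 1024 = 7.691×10^12 m³.
Δh = 7.691×10^12 / 3.61×10^14 = 0.0213 m = 2.13 cm.

≈ 2.13 cm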